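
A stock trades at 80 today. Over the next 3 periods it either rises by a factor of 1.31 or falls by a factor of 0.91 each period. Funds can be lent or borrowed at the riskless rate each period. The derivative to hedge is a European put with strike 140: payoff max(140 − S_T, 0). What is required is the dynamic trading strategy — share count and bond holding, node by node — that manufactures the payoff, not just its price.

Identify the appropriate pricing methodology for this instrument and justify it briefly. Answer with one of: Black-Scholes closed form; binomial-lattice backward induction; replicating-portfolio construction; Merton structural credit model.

framework: replicating-portfolio construction

Key observation: a price alone would not answer the question — the per-node share/bond construction on the spot-80, 1.31/0.91 tree is required, and only the replicating-portfolio method yields it.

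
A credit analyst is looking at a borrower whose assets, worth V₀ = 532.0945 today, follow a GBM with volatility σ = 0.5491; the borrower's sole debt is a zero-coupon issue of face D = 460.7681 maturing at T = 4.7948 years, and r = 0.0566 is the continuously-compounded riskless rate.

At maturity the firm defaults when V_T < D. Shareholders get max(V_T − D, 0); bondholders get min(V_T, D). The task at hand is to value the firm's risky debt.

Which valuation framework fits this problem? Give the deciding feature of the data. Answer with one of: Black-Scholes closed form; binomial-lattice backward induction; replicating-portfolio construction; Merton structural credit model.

Key observation: assets follow a GBM and default happens iff V_T < 460.7681; valuing claims on that split (equity as a call, risky debt as the residual) is the structural model's definition.

framework: Merton structural credit model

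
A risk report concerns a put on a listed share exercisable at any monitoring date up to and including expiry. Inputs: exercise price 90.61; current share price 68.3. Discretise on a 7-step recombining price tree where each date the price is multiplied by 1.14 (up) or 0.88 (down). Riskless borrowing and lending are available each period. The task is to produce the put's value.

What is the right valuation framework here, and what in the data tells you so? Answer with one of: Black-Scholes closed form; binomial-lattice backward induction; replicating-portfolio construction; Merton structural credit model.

Key observation: the exercise right at every one of the 7 steps is what matters: each node needs max(90.61 − S, continuation), which only the stepwise tree valuation starting from spot 68.3 delivers.

framework: binomial-lattice backward induction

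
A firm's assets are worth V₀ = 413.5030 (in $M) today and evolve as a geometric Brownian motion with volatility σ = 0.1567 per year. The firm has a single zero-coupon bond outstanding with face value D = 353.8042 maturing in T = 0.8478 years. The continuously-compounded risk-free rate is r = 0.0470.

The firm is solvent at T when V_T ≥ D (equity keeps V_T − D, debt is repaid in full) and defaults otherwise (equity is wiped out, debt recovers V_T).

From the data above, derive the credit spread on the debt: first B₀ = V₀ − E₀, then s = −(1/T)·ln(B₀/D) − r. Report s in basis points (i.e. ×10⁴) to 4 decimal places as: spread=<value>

spread=75.7364

Apply the equity-as-call identities (strike 353.8042, horizon 0.8478 years):
d₁ = [ln(V₀/D) + (r + σ²/2)T] / (σ√T)
   = [ln(413.5030/353.8042) + (0.0470 + 0.5·0.1567²)·0.8478] / (0.1567·√0.8478)
   = [0.155921 + 0.050255] / 0.144283 = 1.428971
d₂ = d₁ − σ√T = 1.428971 − 0.144283 = 1.284688
N(d₁) = 0.923494,  N(d₂) = 0.900549,  e^(−rT) = 0.960937
E₀ = V₀·N(d₁) − D·e^(−rT)·N(d₂)
   = 413.5030·0.923494 − 353.8042·0.960937·0.900549 = 75.695529
B₀ = V₀ − E₀ = 413.5030 − 75.695529 = 337.807471
spread = −(1/T)·ln(B₀/D) − r = −(1/0.8478)·ln(337.807471/353.8042) − 0.0470 = 0.00757364
in basis points: 0.00757364 × 10⁴ = 75.7364 bp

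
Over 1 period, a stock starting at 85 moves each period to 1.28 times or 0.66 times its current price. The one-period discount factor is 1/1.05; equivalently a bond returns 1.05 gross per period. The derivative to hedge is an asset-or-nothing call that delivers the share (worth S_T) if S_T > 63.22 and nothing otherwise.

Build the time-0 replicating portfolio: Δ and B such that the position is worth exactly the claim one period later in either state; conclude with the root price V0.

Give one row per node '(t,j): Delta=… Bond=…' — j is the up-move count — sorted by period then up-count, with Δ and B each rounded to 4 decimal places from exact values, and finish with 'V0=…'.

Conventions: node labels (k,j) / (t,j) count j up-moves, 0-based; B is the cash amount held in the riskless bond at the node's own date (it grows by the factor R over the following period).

No-arbitrage ⇒ martingale measure with p* = (R−d)/(u−d) = 0.6290.
Terminal payoffs: V(1,0)=0.0000, V(1,1)=108.8000
  t=0,j=0: stock 85.0000 → up 108.8000 (V=108.8000), down 56.1000 (V=0.0000). Price 65.1797; hedge Δ=2.0645, bond B=-110.3041.
Check: Δ(0,0)·S0 + B(0,0) = 65.1797 = V0.

(0,0): Delta=2.0645 Bond=-110.3041
V0=65.1797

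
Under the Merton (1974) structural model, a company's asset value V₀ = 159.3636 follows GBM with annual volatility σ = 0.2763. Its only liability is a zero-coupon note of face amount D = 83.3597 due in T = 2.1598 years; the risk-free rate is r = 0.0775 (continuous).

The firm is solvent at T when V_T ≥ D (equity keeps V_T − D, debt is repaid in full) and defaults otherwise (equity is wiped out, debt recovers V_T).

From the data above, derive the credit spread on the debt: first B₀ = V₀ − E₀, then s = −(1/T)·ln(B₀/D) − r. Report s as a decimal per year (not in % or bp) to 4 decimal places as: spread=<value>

Work the structural quantities from V₀ = 159.3636 against face 83.3597:
d₁ = [ln(V₀/D) + (r + σ²/2)T] / (σ√T)
   = [ln(159.3636/83.3597) + (0.0775 + 0.5·0.2763²)·2.1598] / (0.2763·√2.1598)
   = [0.648023 + 0.249826] / 0.406058 = 2.211138
d₂ = d₁ − σ√T = 2.211138 − 0.406058 = 1.805080
N(d₁) = 0.986487,  N(d₂) = 0.964469,  e^(−rT) = 0.845874
E₀ = V₀·N(d₁) − D·e^(−rT)·N(d₂)
   = 159.3636·0.986487 − 83.3597·0.845874·0.964469 = 89.203628
B₀ = V₀ − E₀ = 159.3636 − 89.203628 = 70.159972
spread = −(1/T)·ln(B₀/D) − r = −(1/2.1598)·ln(70.159972/83.3597) − 0.0775 = 0.00231620

spread=0.0023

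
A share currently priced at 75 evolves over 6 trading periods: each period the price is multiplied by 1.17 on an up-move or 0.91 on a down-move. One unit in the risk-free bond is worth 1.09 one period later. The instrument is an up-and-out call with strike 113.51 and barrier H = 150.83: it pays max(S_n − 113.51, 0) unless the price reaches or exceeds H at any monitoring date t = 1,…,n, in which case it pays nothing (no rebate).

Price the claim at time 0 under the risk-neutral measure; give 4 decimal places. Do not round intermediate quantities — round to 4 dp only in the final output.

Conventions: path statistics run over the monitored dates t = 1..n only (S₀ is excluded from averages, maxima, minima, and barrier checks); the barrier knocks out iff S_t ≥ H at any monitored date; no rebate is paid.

price = 5.8289

No-arbitrage gives p* = (R−d)/(u−d) = 0.6923: enumerate every path, weight its payoff by its p*-probability, and discount by R^6.
Enumerate all 2^6 = 64 price paths (U = up ×1.17, D = down ×0.91); each path with k up-moves has probability p*^k·(1−p*)^(6−k).
DDDDDD: M=68.2500, payoff=0.0000, prob=0.000849
UDDDDD: M=87.7500, payoff=0.0000, prob=0.001909
DUDDDD: M=79.8525, payoff=0.0000, prob=0.001909
UUDDDD: M=102.6675, payoff=0.0000, prob=0.004296
DDUDDD: M=72.6658, payoff=0.0000, prob=0.001909
UDUDDD: M=93.4274, payoff=0.0000, prob=0.004296
DUUDDD: M=93.4274, payoff=0.0000, prob=0.004296
UUUDDD: M=120.1210, payoff=0.0000, prob=0.009666
DDDUDD: M=68.2500, payoff=0.0000, prob=0.001909
UDDUDD: M=87.7500, payoff=0.0000, prob=0.004296
DUDUDD: M=85.0190, payoff=0.0000, prob=0.004296
UUDUDD: M=109.3101, payoff=0.0000, prob=0.009666
DDUUDD: M=85.0190, payoff=0.0000, prob=0.004296
UDUUDD: M=109.3101, payoff=0.0000, prob=0.009666
DUUUDD: M=109.3101, payoff=0.0000, prob=0.009666
UUUUDD: M=140.5415, payoff=2.8724, prob=0.021749
DDDDUD: M=68.2500, payoff=0.0000, prob=0.001909
UDDDUD: M=87.7500, payoff=0.0000, prob=0.004296
DUDDUD: M=79.8525, payoff=0.0000, prob=0.004296
UUDDUD: M=102.6675, payoff=0.0000, prob=0.009666
DDUDUD: M=77.3673, payoff=0.0000, prob=0.004296
UDUDUD: M=99.4722, payoff=0.0000, prob=0.009666
DUUDUD: M=99.4722, payoff=0.0000, prob=0.009666
UUUDUD: M=127.8928, payoff=2.8724, prob=0.021749
DDDUUD: M=77.3673, payoff=0.0000, prob=0.004296
UDDUUD: M=99.4722, payoff=0.0000, prob=0.009666
DUDUUD: M=99.4722, payoff=0.0000, prob=0.009666
UUDUUD: M=127.8928, payoff=2.8724, prob=0.021749
DDUUUD: M=99.4722, payoff=0.0000, prob=0.009666
UDUUUD: M=127.8928, payoff=2.8724, prob=0.021749
DUUUUD: M=127.8928, payoff=2.8724, prob=0.021749
UUUUUD: M=164.4336, payoff=0.0000, prob=0.048934
DDDDDU: M=68.2500, payoff=0.0000, prob=0.001909
UDDDDU: M=87.7500, payoff=0.0000, prob=0.004296
DUDDDU: M=79.8525, payoff=0.0000, prob=0.004296
UUDDDU: M=102.6675, payoff=0.0000, prob=0.009666
DDUDDU: M=72.6658, payoff=0.0000, prob=0.004296
UDUDDU: M=93.4274, payoff=0.0000, prob=0.009666
DUUDDU: M=93.4274, payoff=0.0000, prob=0.009666
UUUDDU: M=120.1210, payoff=2.8724, prob=0.021749
DDDUDU: M=70.4042, payoff=0.0000, prob=0.004296
UDDUDU: M=90.5197, payoff=0.0000, prob=0.009666
DUDUDU: M=90.5197, payoff=0.0000, prob=0.009666
UUDUDU: M=116.3824, payoff=2.8724, prob=0.021749
DDUUDU: M=90.5197, payoff=0.0000, prob=0.009666
UDUUDU: M=116.3824, payoff=2.8724, prob=0.021749
DUUUDU: M=116.3824, payoff=2.8724, prob=0.021749
UUUUDU: M=149.6346, payoff=36.1246, prob=0.048934
DDDDUU: M=70.4042, payoff=0.0000, prob=0.004296
UDDDUU: M=90.5197, payoff=0.0000, prob=0.009666
DUDDUU: M=90.5197, payoff=0.0000, prob=0.009666
UUDDUU: M=116.3824, payoff=2.8724, prob=0.021749
DDUDUU: M=90.5197, payoff=0.0000, prob=0.009666
UDUDUU: M=116.3824, payoff=2.8724, prob=0.021749
DUUDUU: M=116.3824, payoff=2.8724, prob=0.021749
UUUDUU: M=149.6346, payoff=36.1246, prob=0.048934
DDDUUU: M=90.5197, payoff=0.0000, prob=0.009666
UDDUUU: M=116.3824, payoff=2.8724, prob=0.021749
DUDUUU: M=116.3824, payoff=2.8724, prob=0.021749
UUDUUU: M=149.6346, payoff=36.1246, prob=0.048934
DDUUUU: M=116.3824, payoff=2.8724, prob=0.021749
UDUUUU: M=149.6346, payoff=36.1246, prob=0.048934
DUUUUU: M=149.6346, payoff=36.1246, prob=0.048934
UUUUUU: M=192.3873, payoff=0.0000, prob=0.110102
Price = Σ prob·payoff / R^6 = 9.775709 / 1.677100 = 5.8289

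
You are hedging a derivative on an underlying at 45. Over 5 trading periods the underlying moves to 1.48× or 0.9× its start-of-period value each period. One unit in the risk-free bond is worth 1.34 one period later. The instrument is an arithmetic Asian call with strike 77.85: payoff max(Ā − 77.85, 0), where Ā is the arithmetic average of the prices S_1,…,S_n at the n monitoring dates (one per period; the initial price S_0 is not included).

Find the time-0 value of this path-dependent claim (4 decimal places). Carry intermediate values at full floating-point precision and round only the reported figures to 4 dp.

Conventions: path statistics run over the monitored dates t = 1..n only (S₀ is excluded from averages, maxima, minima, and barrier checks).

price = 9.7834

Set p* = 0.7586 (from d < R < u); the path-dependent value is the discounted p*-expectation over all price paths.
Enumerate all 2^5 = 32 price paths (U = up ×1.48, D = down ×0.9); each path with k up-moves has probability p*^k·(1−p*)^(5−k).
DDDDD: Ā=33.1703, payoff=0.0000, prob=0.000819
UDDDD: Ā=54.5467, payoff=0.0000, prob=0.002575
DUDDD: Ā=49.3267, payoff=0.0000, prob=0.002575
UUDDD: Ā=81.1151, payoff=3.2651, prob=0.008094
DDUDD: Ā=44.6287, payoff=0.0000, prob=0.002575
UDUDD: Ā=73.3895, payoff=0.0000, prob=0.008094
DUUDD: Ā=68.1695, payoff=0.0000, prob=0.008094
UUUDD: Ā=112.1009, payoff=34.2509, prob=0.025437
DDDUD: Ā=40.4005, payoff=0.0000, prob=0.002575
UDDUD: Ā=66.4364, payoff=0.0000, prob=0.008094
DUDUD: Ā=61.2164, payoff=0.0000, prob=0.008094
UUDUD: Ā=100.6670, payoff=22.8170, prob=0.025437
DDUUD: Ā=56.5184, payoff=0.0000, prob=0.008094
UDUUD: Ā=92.9414, payoff=15.0914, prob=0.025437
DUUUD: Ā=87.7214, payoff=9.8714, prob=0.025437
UUUUD: Ā=144.2530, payoff=66.4030, prob=0.079946
DDDDU: Ā=36.5952, payoff=0.0000, prob=0.002575
UDDDU: Ā=60.1787, payoff=0.0000, prob=0.008094
DUDDU: Ā=54.9587, payoff=0.0000, prob=0.008094
UUDDU: Ā=90.3765, payoff=12.5265, prob=0.025437
DDUDU: Ā=50.2607, payoff=0.0000, prob=0.008094
UDUDU: Ā=82.6509, payoff=4.8009, prob=0.025437
DUUDU: Ā=77.4309, payoff=0.0000, prob=0.025437
UUUDU: Ā=127.3308, payoff=49.4808, prob=0.079946
DDDUU: Ā=46.0325, payoff=0.0000, prob=0.008094
UDDUU: Ā=75.6979, payoff=0.0000, prob=0.025437
DUDUU: Ā=70.4779, payoff=0.0000, prob=0.025437
UUDUU: Ā=115.8970, payoff=38.0470, prob=0.079946
DDUUU: Ā=65.7799, payoff=0.0000, prob=0.025437
UDUUU: Ā=108.1714, payoff=30.3214, prob=0.079946
DUUUU: Ā=102.9514, payoff=25.1014, prob=0.079946
UUUUU: Ā=169.2978, payoff=91.4478, prob=0.251260
Price = Σ prob·payoff / R^5 = 42.268078 / 4.320400 = 9.7834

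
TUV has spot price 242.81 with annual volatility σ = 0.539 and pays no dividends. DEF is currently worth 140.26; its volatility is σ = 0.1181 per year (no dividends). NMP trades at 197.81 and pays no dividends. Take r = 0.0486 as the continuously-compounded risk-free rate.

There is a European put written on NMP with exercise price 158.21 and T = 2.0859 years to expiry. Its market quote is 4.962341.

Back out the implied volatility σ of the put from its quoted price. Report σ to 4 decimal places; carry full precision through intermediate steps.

sigma = 0.2325

At σ = 0.2325 the Black–Scholes value reproduces the quote:
σ√T = 0.2325·√2.0859 = 0.335792
d₁ = (ln(S/K) + (r+σ²/2)T) / (σ√T) = (ln(197.81/158.21) + (0.0486+0.2325²/2)·2.0859) / 0.335792 = (0.223384 + 0.157753) / 0.335792 = 1.135039
d₂ = d₁ − σ√T = 1.135039 − 0.335792 = 0.799247
e^{−rT} = 0.903594
N(−d₁) = 0.128180,  N(−d₂) = 0.212073
V = K·e^{−rT}·N(−d₂) − S·N(−d₁) = 30.317530 − 25.355189 = 4.962341 (the quoted price), and the Black–Scholes price is strictly increasing in σ, so σ is unique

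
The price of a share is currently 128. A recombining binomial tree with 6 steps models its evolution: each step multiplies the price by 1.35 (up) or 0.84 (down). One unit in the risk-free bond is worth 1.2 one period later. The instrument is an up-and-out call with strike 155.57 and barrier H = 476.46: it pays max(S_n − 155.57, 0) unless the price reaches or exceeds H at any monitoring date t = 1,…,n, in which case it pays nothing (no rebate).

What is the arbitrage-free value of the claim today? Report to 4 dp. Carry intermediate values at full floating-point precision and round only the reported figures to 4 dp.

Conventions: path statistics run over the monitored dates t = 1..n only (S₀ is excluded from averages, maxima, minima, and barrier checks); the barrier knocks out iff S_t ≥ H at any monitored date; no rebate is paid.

Risk-neutral up-probability p* = (R−d)/(u−d) = (1.2−0.84)/(1.35−0.84) = 0.7059; the claim prices as the p*-weighted sum of path payoffs discounted by R^6.
Enumerate all 2^6 = 64 price paths (U = up ×1.35, D = down ×0.84); each path with k up-moves has probability p*^k·(1−p*)^(6−k).
DDDDDD: M=107.5200, payoff=0.0000, prob=0.000647
UDDDDD: M=172.8000, payoff=0.0000, prob=0.001554
DUDDDD: M=145.1520, payoff=0.0000, prob=0.001554
UUDDDD: M=233.2800, payoff=0.0000, prob=0.003729
DDUDDD: M=121.9277, payoff=0.0000, prob=0.001554
UDUDDD: M=195.9552, payoff=0.0000, prob=0.003729
DUUDDD: M=195.9552, payoff=0.0000, prob=0.003729
UUUDDD: M=314.9280, payoff=31.0891, prob=0.008949
DDDUDD: M=107.5200, payoff=0.0000, prob=0.001554
UDDUDD: M=172.8000, payoff=0.0000, prob=0.003729
DUDUDD: M=164.6024, payoff=0.0000, prob=0.003729
UUDUDD: M=264.5395, payoff=31.0891, prob=0.008949
DDUUDD: M=164.6024, payoff=0.0000, prob=0.003729
UDUUDD: M=264.5395, payoff=31.0891, prob=0.008949
DUUUDD: M=264.5395, payoff=31.0891, prob=0.008949
UUUUDD: M=425.1528, payoff=144.4178, prob=0.021477
DDDDUD: M=107.5200, payoff=0.0000, prob=0.001554
UDDDUD: M=172.8000, payoff=0.0000, prob=0.003729
DUDDUD: M=145.1520, payoff=0.0000, prob=0.003729
UUDDUD: M=233.2800, payoff=31.0891, prob=0.008949
DDUDUD: M=138.2660, payoff=0.0000, prob=0.003729
UDUDUD: M=222.2132, payoff=31.0891, prob=0.008949
DUUDUD: M=222.2132, payoff=31.0891, prob=0.008949
UUUDUD: M=357.1284, payoff=144.4178, prob=0.021477
DDDUUD: M=138.2660, payoff=0.0000, prob=0.003729
UDDUUD: M=222.2132, payoff=31.0891, prob=0.008949
DUDUUD: M=222.2132, payoff=31.0891, prob=0.008949
UUDUUD: M=357.1284, payoff=144.4178, prob=0.021477
DDUUUD: M=222.2132, payoff=31.0891, prob=0.008949
UDUUUD: M=357.1284, payoff=144.4178, prob=0.021477
DUUUUD: M=357.1284, payoff=144.4178, prob=0.021477
UUUUUD: M=573.9563, payoff=0.0000, prob=0.051545
DDDDDU: M=107.5200, payoff=0.0000, prob=0.001554
UDDDDU: M=172.8000, payoff=0.0000, prob=0.003729
DUDDDU: M=145.1520, payoff=0.0000, prob=0.003729
UUDDDU: M=233.2800, payoff=31.0891, prob=0.008949
DDUDDU: M=121.9277, payoff=0.0000, prob=0.003729
UDUDDU: M=195.9552, payoff=31.0891, prob=0.008949
DUUDDU: M=195.9552, payoff=31.0891, prob=0.008949
UUUDDU: M=314.9280, payoff=144.4178, prob=0.021477
DDDUDU: M=116.1434, payoff=0.0000, prob=0.003729
UDDUDU: M=186.6591, payoff=31.0891, prob=0.008949
DUDUDU: M=186.6591, payoff=31.0891, prob=0.008949
UUDUDU: M=299.9878, payoff=144.4178, prob=0.021477
DDUUDU: M=186.6591, payoff=31.0891, prob=0.008949
UDUUDU: M=299.9878, payoff=144.4178, prob=0.021477
DUUUDU: M=299.9878, payoff=144.4178, prob=0.021477
UUUUDU: M=482.1233, payoff=0.0000, prob=0.051545
DDDDUU: M=116.1434, payoff=0.0000, prob=0.003729
UDDDUU: M=186.6591, payoff=31.0891, prob=0.008949
DUDDUU: M=186.6591, payoff=31.0891, prob=0.008949
UUDDUU: M=299.9878, payoff=144.4178, prob=0.021477
DDUDUU: M=186.6591, payoff=31.0891, prob=0.008949
UDUDUU: M=299.9878, payoff=144.4178, prob=0.021477
DUUDUU: M=299.9878, payoff=144.4178, prob=0.021477
UUUDUU: M=482.1233, payoff=0.0000, prob=0.051545
DDDUUU: M=186.6591, payoff=31.0891, prob=0.008949
UDDUUU: M=299.9878, payoff=144.4178, prob=0.021477
DUDUUU: M=299.9878, payoff=144.4178, prob=0.021477
UUDUUU: M=482.1233, payoff=0.0000, prob=0.051545
DDUUUU: M=299.9878, payoff=144.4178, prob=0.021477
UDUUUU: M=482.1233, payoff=0.0000, prob=0.051545
DUUUUU: M=482.1233, payoff=0.0000, prob=0.051545
UUUUUU: M=774.8410, payoff=0.0000, prob=0.123707
Price = Σ prob·payoff / R^6 = 52.088832 / 2.985984 = 17.4444

price = 17.4444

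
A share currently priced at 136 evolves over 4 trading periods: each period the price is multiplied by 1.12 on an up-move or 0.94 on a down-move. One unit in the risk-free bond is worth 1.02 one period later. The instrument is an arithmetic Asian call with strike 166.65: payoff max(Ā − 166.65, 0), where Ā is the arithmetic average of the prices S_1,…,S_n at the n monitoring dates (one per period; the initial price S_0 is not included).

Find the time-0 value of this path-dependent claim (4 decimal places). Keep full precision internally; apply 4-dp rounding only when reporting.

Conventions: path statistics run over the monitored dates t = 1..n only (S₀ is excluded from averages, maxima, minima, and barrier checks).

price = 0.8573

Risk-neutral up-probability p* = (R−d)/(u−d) = (1.02−0.94)/(1.12−0.94) = 0.4444; the claim prices as the p*-weighted sum of path payoffs discounted by R^4.
Enumerate all 2^4 = 16 price paths (U = up ×1.12, D = down ×0.94); each path with k up-moves has probability p*^k·(1−p*)^(4−k).
DDDD: Ā=116.7877, payoff=0.0000, prob=0.095260
UDDD: Ā=139.1513, payoff=0.0000, prob=0.076208
DUDD: Ā=133.0313, payoff=0.0000, prob=0.076208
UUDD: Ā=158.5054, payoff=0.0000, prob=0.060966
DDUD: Ā=127.2785, payoff=0.0000, prob=0.076208
UDUD: Ā=151.6510, payoff=0.0000, prob=0.060966
DUUD: Ā=145.5310, payoff=0.0000, prob=0.060966
UUUD: Ā=173.3987, payoff=6.7487, prob=0.048773
DDDU: Ā=121.8709, payoff=0.0000, prob=0.076208
UDDU: Ā=145.2079, payoff=0.0000, prob=0.060966
DUDU: Ā=139.0879, payoff=0.0000, prob=0.060966
UUDU: Ā=165.7217, payoff=0.0000, prob=0.048773
DDUU: Ā=133.3351, payoff=0.0000, prob=0.060966
UDUU: Ā=158.8673, payoff=0.0000, prob=0.048773
DUUU: Ā=152.7473, payoff=0.0000, prob=0.048773
UUUU: Ā=181.9968, payoff=15.3468, prob=0.039018
Price = Σ prob·payoff / R^4 = 0.927961 / 1.082432 = 0.8573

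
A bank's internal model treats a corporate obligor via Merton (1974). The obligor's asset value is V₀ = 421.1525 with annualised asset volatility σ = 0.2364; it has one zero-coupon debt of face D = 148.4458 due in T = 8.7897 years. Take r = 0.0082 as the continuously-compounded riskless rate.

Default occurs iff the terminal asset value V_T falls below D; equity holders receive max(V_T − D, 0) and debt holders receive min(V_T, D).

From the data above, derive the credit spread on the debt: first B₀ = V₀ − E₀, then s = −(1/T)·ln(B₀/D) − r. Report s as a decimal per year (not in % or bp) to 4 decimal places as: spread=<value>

Work the structural quantities from V₀ = 421.1525 against face 148.4458:
d₁ = [ln(V₀/D) + (r + σ²/2)T] / (σ√T)
   = [ln(421.1525/148.4458) + (0.0082 + 0.5·0.2364²)·8.7897] / (0.2364·√8.7897)
   = [1.042775 + 0.317682] / 0.700865 = 1.941110
d₂ = d₁ − σ√T = 1.941110 − 0.700865 = 1.240245
N(d₁) = 0.973878,  N(d₂) = 0.892558,  e^(−rT) = 0.930461
E₀ = V₀·N(d₁) − D·e^(−rT)·N(d₂)
   = 421.1525·0.973878 − 148.4458·0.930461·0.892558 = 286.868256
B₀ = V₀ − E₀ = 421.1525 − 286.868256 = 134.284244
spread = −(1/T)·ln(B₀/D) − r = −(1/8.7897)·ln(134.284244/148.4458) − 0.0082 = 0.00320666

spread=0.0032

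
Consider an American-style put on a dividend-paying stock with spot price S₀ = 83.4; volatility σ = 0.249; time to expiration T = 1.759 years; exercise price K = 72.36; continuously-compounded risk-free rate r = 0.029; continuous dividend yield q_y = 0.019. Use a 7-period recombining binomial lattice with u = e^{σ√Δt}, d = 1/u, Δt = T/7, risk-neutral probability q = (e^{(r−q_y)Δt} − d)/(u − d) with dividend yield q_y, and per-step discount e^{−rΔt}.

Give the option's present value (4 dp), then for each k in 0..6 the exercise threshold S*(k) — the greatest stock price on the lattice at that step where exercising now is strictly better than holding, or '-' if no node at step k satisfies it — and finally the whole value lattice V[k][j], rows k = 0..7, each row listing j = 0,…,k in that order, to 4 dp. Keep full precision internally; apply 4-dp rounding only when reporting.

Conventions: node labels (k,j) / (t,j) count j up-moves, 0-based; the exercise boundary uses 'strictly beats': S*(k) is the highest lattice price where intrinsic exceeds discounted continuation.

price = 4.8583
boundary = - - - - 50.6211 57.3509 50.6211
tree:
4.8583
7.4314 2.1326
11.0463 3.6113 0.5561
15.8454 5.9927 1.0750 0.0000
21.7389 9.6743 2.0780 0.0000 0.0000
27.6789 15.0091 4.0169 0.0000 0.0000 0.0000
32.9220 21.7389 7.7646 0.0000 0.0000 0.0000 0.0000
37.5498 27.6789 15.0091 0.0000 0.0000 0.0000 0.0000 0.0000

Δt=0.25129, u=1.13294, d=0.88266, q=0.47889, disc=e^(-rΔt)=0.99274
k=7 terminal: V=max(K-S,0) → 37.5498 27.6789 15.0091 0.0000 0.0000 0.0000 0.0000 0.0000
k=6: j=0 S=39.4380 intr=32.9220 cont=32.5844 V=32.9220[EX]; j=1 S=50.6211 intr=21.7389 cont=21.4546 V=21.7389[EX]; j=2 S=64.9754 intr=7.3846 cont=7.7646 V=7.7646[hold]; j=3 S=83.4000 intr=0.0000 cont=0.0000 V=0.0000[hold]; j=4 S=107.0491 intr=0.0000 cont=0.0000 V=0.0000[hold]; j=5 S=137.4042 intr=0.0000 cont=0.0000 V=0.0000[hold]; j=6 S=176.3669 intr=0.0000 cont=0.0000 V=0.0000[hold]  S*(6)=50.6211
k=5: j=0 S=44.6811 intr=27.6789 cont=27.3664 V=27.6789[EX]; j=1 S=57.3509 intr=15.0091 cont=14.9375 V=15.0091[EX]; j=2 S=73.6135 intr=0.0000 cont=4.0169 V=4.0169[hold]; j=3 S=94.4875 intr=0.0000 cont=0.0000 V=0.0000[hold]; j=4 S=121.2807 intr=0.0000 cont=0.0000 V=0.0000[hold]; j=5 S=155.6713 intr=0.0000 cont=0.0000 V=0.0000[hold]  S*(5)=57.3509
k=4: j=0 S=50.6211 intr=21.7389 cont=21.4546 V=21.7389[EX]; j=1 S=64.9754 intr=7.3846 cont=9.6743 V=9.6743[hold]; j=2 S=83.4000 intr=0.0000 cont=2.0780 V=2.0780[hold]; j=3 S=107.0491 intr=0.0000 cont=0.0000 V=0.0000[hold]; j=4 S=137.4042 intr=0.0000 cont=0.0000 V=0.0000[hold]  S*(4)=50.6211
k=3: j=0 S=57.3509 intr=15.0091 cont=15.8454 V=15.8454[hold]; j=1 S=73.6135 intr=0.0000 cont=5.9927 V=5.9927[hold]; j=2 S=94.4875 intr=0.0000 cont=1.0750 V=1.0750[hold]; j=3 S=121.2807 intr=0.0000 cont=0.0000 V=0.0000[hold]  S*(3)=-
k=2: j=0 S=64.9754 intr=7.3846 cont=11.0463 V=11.0463[hold]; j=1 S=83.4000 intr=0.0000 cont=3.6113 V=3.6113[hold]; j=2 S=107.0491 intr=0.0000 cont=0.5561 V=0.5561[hold]  S*(2)=-
k=1: j=0 S=73.6135 intr=0.0000 cont=7.4314 V=7.4314[hold]; j=1 S=94.4875 intr=0.0000 cont=2.1326 V=2.1326[hold]  S*(1)=-
k=0: j=0 S=83.4000 intr=0.0000 cont=4.8583 V=4.8583[hold]  S*(0)=-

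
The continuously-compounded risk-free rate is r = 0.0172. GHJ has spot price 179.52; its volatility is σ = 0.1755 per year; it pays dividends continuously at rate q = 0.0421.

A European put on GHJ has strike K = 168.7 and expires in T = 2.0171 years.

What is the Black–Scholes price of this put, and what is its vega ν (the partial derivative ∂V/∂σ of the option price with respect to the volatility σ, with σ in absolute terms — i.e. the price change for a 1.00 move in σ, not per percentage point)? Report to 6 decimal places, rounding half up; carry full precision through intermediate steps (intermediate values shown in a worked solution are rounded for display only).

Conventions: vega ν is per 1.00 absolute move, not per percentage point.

price = 15.298339
ν = 92.054072

σ√T = 0.1755·√2.0171 = 0.249253
d₁ = (ln(S/K) + (r−q+σ²/2)T) / (σ√T) = (ln(179.52/168.7) + (0.0172−0.0421+0.1755²/2)·2.0171) / 0.249253 = (0.062165 − 0.019162) / 0.249253 = 0.172525
d₂ = d₁ − σ√T = 0.172525 − 0.249253 = -0.076728
e^{−rT} = 0.965901
e^{−qT} = 0.918586
N(−d₁) = 0.431512,  N(−d₂) = 0.530580
Put price V = K·e^{−rT}·N(−d₂) − S·e^{−qT}·N(−d₁) = 86.456685 − 71.158347 = 15.298339
φ(d₁) = (1/√(2π))·e^{−d₁²/2} = 0.393049
ν = S·e^{−qT}·φ(d₁)·√T = 92.054072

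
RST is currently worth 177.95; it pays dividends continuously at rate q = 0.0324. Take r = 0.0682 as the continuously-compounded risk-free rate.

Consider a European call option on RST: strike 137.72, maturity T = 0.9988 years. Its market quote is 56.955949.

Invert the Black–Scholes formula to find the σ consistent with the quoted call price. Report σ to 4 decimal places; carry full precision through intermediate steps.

At σ = 0.5137 the Black–Scholes value reproduces the quote:
σ√T = 0.5137·√0.9988 = 0.513392
d₁ = (ln(S/K) + (r−q+σ²/2)T) / (σ√T) = (ln(177.95/137.72) + (0.0682−0.0324+0.5137²/2)·0.9988) / 0.513392 = (0.256280 + 0.167543) / 0.513392 = 0.825534
d₂ = d₁ − σ√T = 0.825534 − 0.513392 = 0.312143
e^{−rT} = 0.934150
e^{−qT} = 0.968157
N(d₁) = 0.795466,  N(d₂) = 0.622534
V = S·e^{−qT}·N(d₁) − K·e^{−rT}·N(d₂) = 137.045663 − 80.089713 = 56.955949 (equal to the quote); since ∂V/∂σ > 0 for all σ, the implied volatility is unique

sigma = 0.5137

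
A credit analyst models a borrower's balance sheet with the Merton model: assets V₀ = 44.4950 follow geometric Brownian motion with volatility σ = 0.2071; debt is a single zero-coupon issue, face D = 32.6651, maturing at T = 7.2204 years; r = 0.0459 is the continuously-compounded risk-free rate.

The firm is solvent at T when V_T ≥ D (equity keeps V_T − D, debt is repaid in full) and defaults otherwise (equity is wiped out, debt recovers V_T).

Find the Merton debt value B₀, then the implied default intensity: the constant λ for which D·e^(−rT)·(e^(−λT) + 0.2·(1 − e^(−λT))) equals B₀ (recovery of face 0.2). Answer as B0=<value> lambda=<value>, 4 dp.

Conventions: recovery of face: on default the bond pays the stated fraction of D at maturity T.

Work the structural quantities from V₀ = 44.4950 against face 32.6651:
d₁ = [ln(V₀/D) + (r + σ²/2)T] / (σ√T)
   = [ln(44.4950/32.6651) + (0.0459 + 0.5·0.2071²)·7.2204] / (0.2071·√7.2204)
   = [0.309070 + 0.486259] / 0.556494 = 1.429177
d₂ = d₁ − σ√T = 1.429177 − 0.556494 = 0.872683
N(d₁) = 0.923523,  N(d₂) = 0.808582,  e^(−rT) = 0.717906
E₀ = V₀·N(d₁) − D·e^(−rT)·N(d₂)
   = 44.4950·0.923523 − 32.6651·0.717906·0.808582 = 22.130536
B₀ = V₀ − E₀ = 44.4950 − 22.130536 = 22.364464
e^(−λT) = (B₀·e^(rT)/D − 0.2)/(1 − 0.2) = (22.3645·1.392940/32.6651 − 0.2)/0.8 = 0.94211324
λ = −ln(0.94211324)/7.2204 = 0.008259

B0=22.3645 lambda=0.0083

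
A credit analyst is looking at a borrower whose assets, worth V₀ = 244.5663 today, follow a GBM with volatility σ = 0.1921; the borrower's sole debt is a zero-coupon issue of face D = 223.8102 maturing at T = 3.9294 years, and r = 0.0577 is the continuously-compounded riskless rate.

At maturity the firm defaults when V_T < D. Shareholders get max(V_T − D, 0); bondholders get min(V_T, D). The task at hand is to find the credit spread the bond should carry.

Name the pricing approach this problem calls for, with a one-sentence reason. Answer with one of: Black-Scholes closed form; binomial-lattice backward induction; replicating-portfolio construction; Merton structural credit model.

Key observation: the data describe a firm's assets (V₀ = 244.5663, GBM) and a single zero-coupon debt of face 223.8102, so credit quantities follow from equity-as-call in the structural model.

framework: Merton structural credit model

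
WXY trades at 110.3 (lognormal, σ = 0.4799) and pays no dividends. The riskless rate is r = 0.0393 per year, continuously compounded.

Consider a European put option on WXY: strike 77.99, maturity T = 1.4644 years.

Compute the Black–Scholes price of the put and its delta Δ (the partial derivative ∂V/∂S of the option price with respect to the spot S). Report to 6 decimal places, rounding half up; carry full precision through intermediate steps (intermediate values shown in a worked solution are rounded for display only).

price = 7.352261
Δ = -0.161984

σ√T = 0.4799·√1.4644 = 0.580738
d₁ = (ln(S/K) + (r+σ²/2)T) / (σ√T) = (ln(110.3/77.99) + (0.0393+0.4799²/2)·1.4644) / 0.580738 = (0.346623 + 0.226180) / 0.580738 = 0.986335
d₂ = d₁ − σ√T = 0.986335 − 0.580738 = 0.405597
e^{−rT} = 0.944074
N(−d₁) = 0.161984,  N(−d₂) = 0.342519
Put price V = K·e^{−rT}·N(−d₂) − S·N(−d₁) = 25.219132 − 17.866870 = 7.352261
Δ = −N(−d₁) = -0.161984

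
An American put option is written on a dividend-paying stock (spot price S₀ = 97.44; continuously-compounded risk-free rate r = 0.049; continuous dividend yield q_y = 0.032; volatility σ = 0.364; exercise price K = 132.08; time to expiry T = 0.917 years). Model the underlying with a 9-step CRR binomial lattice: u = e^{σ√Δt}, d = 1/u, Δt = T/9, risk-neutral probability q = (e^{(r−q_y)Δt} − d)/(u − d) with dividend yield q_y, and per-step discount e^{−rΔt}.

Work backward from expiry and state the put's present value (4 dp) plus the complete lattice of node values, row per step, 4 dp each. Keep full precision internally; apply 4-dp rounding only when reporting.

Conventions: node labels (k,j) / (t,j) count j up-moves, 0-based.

Δt=0.10189, u=1.12321, d=0.89031, q=0.47843, disc=e^(-rΔt)=0.99502
k=9 terminal: V=max(K-S,0) → 97.8351 88.8768 77.5750 63.3167 45.3285 22.6346 0.0000 0.0000 0.0000 0.0000
k=8: j=0 S=38.4641 intr=93.6159 cont=93.0833 V=93.6159[EX]; j=1 S=48.5262 intr=83.5538 cont=83.0540 V=83.5538[EX]; j=2 S=61.2204 intr=70.8596 cont=70.4011 V=70.8596[EX]; j=3 S=77.2355 intr=54.8445 cont=54.4382 V=54.8445[EX]; j=4 S=97.4400 intr=34.6400 cont=34.2994 V=34.6400[EX]; j=5 S=122.9300 intr=9.1500 cont=11.7468 V=11.7468[hold]; j=6 S=155.0880 intr=0.0000 cont=0.0000 V=0.0000[hold]; j=7 S=195.6584 intr=0.0000 cont=0.0000 V=0.0000[hold]; j=8 S=246.8420 intr=0.0000 cont=0.0000 V=0.0000[hold]
k=7: j=0 S=43.2032 intr=88.8768 cont=88.3597 V=88.8768[EX]; j=1 S=54.5050 intr=77.5750 cont=77.0947 V=77.5750[EX]; j=2 S=68.7633 intr=63.3167 cont=62.8828 V=63.3167[EX]; j=3 S=86.7515 intr=45.3285 cont=44.9531 V=45.3285[EX]; j=4 S=109.4454 intr=22.6346 cont=23.5692 V=23.5692[hold]; j=5 S=138.0759 intr=0.0000 cont=6.0963 V=6.0963[hold]; j=6 S=174.1961 intr=0.0000 cont=0.0000 V=0.0000[hold]; j=7 S=219.7651 intr=0.0000 cont=0.0000 V=0.0000[hold]
k=6: j=0 S=48.5262 intr=83.5538 cont=83.0540 V=83.5538[EX]; j=1 S=61.2204 intr=70.8596 cont=70.4011 V=70.8596[EX]; j=2 S=77.2355 intr=54.8445 cont=54.4382 V=54.8445[EX]; j=3 S=97.4400 intr=34.6400 cont=34.7443 V=34.7443[hold]; j=4 S=122.9300 intr=9.1500 cont=15.1339 V=15.1339[hold]; j=5 S=155.0880 intr=0.0000 cont=3.1638 V=3.1638[hold]; j=6 S=195.6584 intr=0.0000 cont=0.0000 V=0.0000[hold]
k=5: j=0 S=54.5050 intr=77.5750 cont=77.0947 V=77.5750[EX]; j=1 S=68.7633 intr=63.3167 cont=62.8828 V=63.3167[EX]; j=2 S=86.7515 intr=45.3285 cont=45.0028 V=45.3285[EX]; j=3 S=109.4454 intr=22.6346 cont=25.2358 V=25.2358[hold]; j=4 S=138.0759 intr=0.0000 cont=9.3602 V=9.3602[hold]; j=5 S=174.1961 intr=0.0000 cont=1.6419 V=1.6419[hold]
k=4: j=0 S=61.2204 intr=70.8596 cont=70.4011 V=70.8596[EX]; j=1 S=77.2355 intr=54.8445 cont=54.4382 V=54.8445[EX]; j=2 S=97.4400 intr=34.6400 cont=35.5377 V=35.5377[hold]; j=3 S=122.9300 intr=9.1500 cont=17.5526 V=17.5526[hold]; j=4 S=155.0880 intr=0.0000 cont=5.6393 V=5.6393[hold]
k=3: j=0 S=68.7633 intr=63.3167 cont=62.8828 V=63.3167[EX]; j=1 S=86.7515 intr=45.3285 cont=45.3805 V=45.3805[hold]; j=2 S=109.4454 intr=22.6346 cont=26.7990 V=26.7990[hold]; j=3 S=138.0759 intr=0.0000 cont=11.7939 V=11.7939[hold]
k=2: j=0 S=77.2355 intr=54.8445 cont=54.4629 V=54.8445[EX]; j=1 S=97.4400 intr=34.6400 cont=36.3088 V=36.3088[hold]; j=2 S=122.9300 intr=9.1500 cont=19.5224 V=19.5224[hold]
k=1: j=0 S=86.7515 intr=45.3285 cont=45.7475 V=45.7475[hold]; j=1 S=109.4454 intr=22.6346 cont=28.1369 V=28.1369[hold]
k=0: j=0 S=97.4400 intr=34.6400 cont=37.1362 V=37.1362[hold]

price = 37.1362
tree:
37.1362
45.7475 28.1369
54.8445 36.3088 19.5224
63.3167 45.3805 26.7990 11.7939
70.8596 54.8445 35.5377 17.5526 5.6393
77.5750 63.3167 45.3285 25.2358 9.3602 1.6419
83.5538 70.8596 54.8445 34.7443 15.1339 3.1638 0.0000
88.8768 77.5750 63.3167 45.3285 23.5692 6.0963 0.0000 0.0000
93.6159 83.5538 70.8596 54.8445 34.6400 11.7468 0.0000 0.0000 0.0000
97.8351 88.8768 77.5750 63.3167 45.3285 22.6346 0.0000 0.0000 0.0000 0.0000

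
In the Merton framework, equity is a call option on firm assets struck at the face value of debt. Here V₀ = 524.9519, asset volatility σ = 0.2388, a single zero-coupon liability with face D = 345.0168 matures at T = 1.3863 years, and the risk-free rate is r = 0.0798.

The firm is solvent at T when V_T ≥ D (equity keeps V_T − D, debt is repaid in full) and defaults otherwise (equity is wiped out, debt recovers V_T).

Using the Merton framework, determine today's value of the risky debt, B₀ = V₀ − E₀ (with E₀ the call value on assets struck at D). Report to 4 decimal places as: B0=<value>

B0=307.5970

Work the structural quantities from V₀ = 524.9519 against face 345.0168:
d₁ = [ln(V₀/D) + (r + σ²/2)T] / (σ√T)
   = [ln(524.9519/345.0168) + (0.0798 + 0.5·0.2388²)·1.3863] / (0.2388·√1.3863)
   = [0.419714 + 0.150154] / 0.281166 = 2.026800
d₂ = d₁ − σ√T = 2.026800 − 0.281166 = 1.745634
N(d₁) = 0.978659,  N(d₂) = 0.959563,  e^(−rT) = 0.895273
E₀ = V₀·N(d₁) − D·e^(−rT)·N(d₂)
   = 524.9519·0.978659 − 345.0168·0.895273·0.959563 = 217.354937
B₀ = V₀ − E₀ = 524.9519 − 217.354937 = 307.596963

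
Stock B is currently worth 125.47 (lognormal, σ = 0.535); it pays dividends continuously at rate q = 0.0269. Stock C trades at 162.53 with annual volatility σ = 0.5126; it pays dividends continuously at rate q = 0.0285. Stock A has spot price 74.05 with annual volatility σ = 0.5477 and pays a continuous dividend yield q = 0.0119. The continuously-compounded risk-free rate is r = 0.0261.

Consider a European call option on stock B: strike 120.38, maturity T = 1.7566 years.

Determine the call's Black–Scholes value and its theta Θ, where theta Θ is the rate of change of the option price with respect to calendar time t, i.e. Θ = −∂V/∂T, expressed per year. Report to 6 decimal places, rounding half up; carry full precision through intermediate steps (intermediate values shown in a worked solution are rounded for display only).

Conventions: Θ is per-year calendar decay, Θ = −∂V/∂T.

price = 34.904804
Θ = -7.881944

σ√T = 0.535·√1.7566 = 0.709072
d₁ = (ln(S/K) + (r−q+σ²/2)T) / (σ√T) = (ln(125.47/120.38) + (0.0261−0.0269+0.535²/2)·1.7566) / 0.709072 = (0.041413 + 0.249986) / 0.709072 = 0.410959
d₂ = d₁ − σ√T = 0.410959 − 0.709072 = -0.298113
e^{−rT} = 0.955188
e^{−qT} = 0.953846
N(d₁) = 0.659449,  N(d₂) = 0.382809
Call price V = S·e^{−qT}·N(d₁) − K·e^{−rT}·N(d₂) = 78.922237 − 44.017434 = 34.904804
φ(d₁) = (1/√(2π))·e^{−d₁²/2} = 0.366637
Θ = −S·e^{−qT}·φ(d₁)·σ/(2√T) + q·S·e^{−qT}·N(d₁) − r·K·e^{−rT}·N(d₂) = −8.856097 + 2.123008 − 1.148855 = -7.881944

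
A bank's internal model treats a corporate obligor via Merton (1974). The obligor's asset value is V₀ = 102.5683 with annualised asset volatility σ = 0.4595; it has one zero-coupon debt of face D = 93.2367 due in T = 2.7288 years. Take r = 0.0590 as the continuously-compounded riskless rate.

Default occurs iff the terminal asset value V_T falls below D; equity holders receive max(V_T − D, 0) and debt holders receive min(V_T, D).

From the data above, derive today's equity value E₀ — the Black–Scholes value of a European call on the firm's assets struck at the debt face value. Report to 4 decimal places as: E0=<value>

Work the structural quantities from V₀ = 102.5683 against face 93.2367:
d₁ = [ln(V₀/D) + (r + σ²/2)T] / (σ√T)
   = [ln(102.5683/93.2367) + (0.0590 + 0.5·0.4595²)·2.7288] / (0.4595·√2.7288)
   = [0.095387 + 0.449079] / 0.759052 = 0.717298
d₂ = d₁ − σ√T = 0.717298 − 0.759052 = -0.041753
N(d₁) = 0.763405,  N(d₂) = 0.483348,  e^(−rT) = 0.851293
E₀ = V₀·N(d₁) − D·e^(−rT)·N(d₂)
   = 102.5683·0.763405 − 93.2367·0.851293·0.483348 = 39.937014

E0=39.9370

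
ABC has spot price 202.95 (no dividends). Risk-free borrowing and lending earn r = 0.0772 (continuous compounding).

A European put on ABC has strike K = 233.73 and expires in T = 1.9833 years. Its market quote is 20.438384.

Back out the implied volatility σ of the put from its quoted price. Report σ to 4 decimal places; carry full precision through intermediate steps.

At σ = 0.1913 the Black–Scholes value reproduces the quote:
σ√T = 0.1913·√1.9833 = 0.269407
d₁ = (ln(S/K) + (r+σ²/2)T) / (σ√T) = (ln(202.95/233.73) + (0.0772+0.1913²/2)·1.9833) / 0.269407 = (-0.141207 + 0.189401) / 0.269407 = 0.178889
d₂ = d₁ − σ√T = 0.178889 − 0.269407 = -0.090518
e^{−rT} = 0.858035
N(−d₁) = 0.429013,  N(−d₂) = 0.536062
V = K·e^{−rT}·N(−d₂) − S·N(−d₁) = 107.506476 − 87.068092 = 20.438384 (the quoted price), and the Black–Scholes price is strictly increasing in σ, so σ is unique

sigma = 0.1913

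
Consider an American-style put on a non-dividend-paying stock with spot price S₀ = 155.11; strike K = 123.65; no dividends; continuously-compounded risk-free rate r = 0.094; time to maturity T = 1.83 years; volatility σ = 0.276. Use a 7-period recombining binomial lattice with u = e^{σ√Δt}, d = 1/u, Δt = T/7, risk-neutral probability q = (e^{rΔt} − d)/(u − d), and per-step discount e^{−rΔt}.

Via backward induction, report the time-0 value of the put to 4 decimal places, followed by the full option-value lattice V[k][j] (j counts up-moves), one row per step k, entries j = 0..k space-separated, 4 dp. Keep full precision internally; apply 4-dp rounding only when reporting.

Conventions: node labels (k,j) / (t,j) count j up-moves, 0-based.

Δt=0.26143  u=1.15156  d=0.86839  q=0.55263  discount=0.97573
step 7 (expiry): payoffs max(K−S,0) = 65.8897 47.0544 22.0770 0.0000 0.0000 0.0000 0.0000 0.0000
k=6: (k=6,j=0): S=66.5145, K−S=57.1355, hold=54.1339 ⇒ V=57.1355 exercise | (k=6,j=1): S=88.2045, K−S=35.4455, hold=32.4439 ⇒ V=35.4455 exercise | (k=6,j=2): S=116.9675, K−S=6.6825, hold=9.6367 ⇒ V=9.6367 continue | (k=6,j=3): S=155.1100, K−S=0.0000, hold=0.0000 ⇒ V=0.0000 continue | (k=6,j=4): S=205.6905, K−S=0.0000, hold=0.0000 ⇒ V=0.0000 continue | (k=6,j=5): S=272.7650, K−S=0.0000, hold=0.0000 ⇒ V=0.0000 continue | (k=6,j=6): S=361.7122, K−S=0.0000, hold=0.0000 ⇒ V=0.0000 continue
k=5: (k=5,j=0): S=76.5956, K−S=47.0544, hold=44.0528 ⇒ V=47.0544 exercise | (k=5,j=1): S=101.5730, K−S=22.0770, hold=20.6685 ⇒ V=22.0770 exercise | (k=5,j=2): S=134.6953, K−S=0.0000, hold=4.2065 ⇒ V=4.2065 continue | (k=5,j=3): S=178.6187, K−S=0.0000, hold=0.0000 ⇒ V=0.0000 continue | (k=5,j=4): S=236.8653, K−S=0.0000, hold=0.0000 ⇒ V=0.0000 continue | (k=5,j=5): S=314.1058, K−S=0.0000, hold=0.0000 ⇒ V=0.0000 continue
k=4: (k=4,j=0): S=88.2045, K−S=35.4455, hold=32.4439 ⇒ V=35.4455 exercise | (k=4,j=1): S=116.9675, K−S=6.6825, hold=11.9050 ⇒ V=11.9050 continue | (k=4,j=2): S=155.1100, K−S=0.0000, hold=1.8362 ⇒ V=1.8362 continue | (k=4,j=3): S=205.6905, K−S=0.0000, hold=0.0000 ⇒ V=0.0000 continue | (k=4,j=4): S=272.7650, K−S=0.0000, hold=0.0000 ⇒ V=0.0000 continue
k=3: (k=3,j=0): S=101.5730, K−S=22.0770, hold=21.8915 ⇒ V=22.0770 exercise | (k=3,j=1): S=134.6953, K−S=0.0000, hold=6.1867 ⇒ V=6.1867 continue | (k=3,j=2): S=178.6187, K−S=0.0000, hold=0.8015 ⇒ V=0.8015 continue | (k=3,j=3): S=236.8653, K−S=0.0000, hold=0.0000 ⇒ V=0.0000 continue
k=2: (k=2,j=0): S=116.9675, K−S=6.6825, hold=12.9727 ⇒ V=12.9727 continue | (k=2,j=1): S=155.1100, K−S=0.0000, hold=3.1327 ⇒ V=3.1327 continue | (k=2,j=2): S=205.6905, K−S=0.0000, hold=0.3499 ⇒ V=0.3499 continue
k=1: (k=1,j=0): S=134.6953, K−S=0.0000, hold=7.3519 ⇒ V=7.3519 continue | (k=1,j=1): S=178.6187, K−S=0.0000, hold=1.5561 ⇒ V=1.5561 continue
k=0: (k=0,j=0): S=155.1100, K−S=0.0000, hold=4.0482 ⇒ V=4.0482 continue

price = 4.0482
tree:
4.0482
7.3519 1.5561
12.9727 3.1327 0.3499
22.0770 6.1867 0.8015 0.0000
35.4455 11.9050 1.8362 0.0000 0.0000
47.0544 22.0770 4.2065 0.0000 0.0000 0.0000
57.1355 35.4455 9.6367 0.0000 0.0000 0.0000 0.0000
65.8897 47.0544 22.0770 0.0000 0.0000 0.0000 0.0000 0.0000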